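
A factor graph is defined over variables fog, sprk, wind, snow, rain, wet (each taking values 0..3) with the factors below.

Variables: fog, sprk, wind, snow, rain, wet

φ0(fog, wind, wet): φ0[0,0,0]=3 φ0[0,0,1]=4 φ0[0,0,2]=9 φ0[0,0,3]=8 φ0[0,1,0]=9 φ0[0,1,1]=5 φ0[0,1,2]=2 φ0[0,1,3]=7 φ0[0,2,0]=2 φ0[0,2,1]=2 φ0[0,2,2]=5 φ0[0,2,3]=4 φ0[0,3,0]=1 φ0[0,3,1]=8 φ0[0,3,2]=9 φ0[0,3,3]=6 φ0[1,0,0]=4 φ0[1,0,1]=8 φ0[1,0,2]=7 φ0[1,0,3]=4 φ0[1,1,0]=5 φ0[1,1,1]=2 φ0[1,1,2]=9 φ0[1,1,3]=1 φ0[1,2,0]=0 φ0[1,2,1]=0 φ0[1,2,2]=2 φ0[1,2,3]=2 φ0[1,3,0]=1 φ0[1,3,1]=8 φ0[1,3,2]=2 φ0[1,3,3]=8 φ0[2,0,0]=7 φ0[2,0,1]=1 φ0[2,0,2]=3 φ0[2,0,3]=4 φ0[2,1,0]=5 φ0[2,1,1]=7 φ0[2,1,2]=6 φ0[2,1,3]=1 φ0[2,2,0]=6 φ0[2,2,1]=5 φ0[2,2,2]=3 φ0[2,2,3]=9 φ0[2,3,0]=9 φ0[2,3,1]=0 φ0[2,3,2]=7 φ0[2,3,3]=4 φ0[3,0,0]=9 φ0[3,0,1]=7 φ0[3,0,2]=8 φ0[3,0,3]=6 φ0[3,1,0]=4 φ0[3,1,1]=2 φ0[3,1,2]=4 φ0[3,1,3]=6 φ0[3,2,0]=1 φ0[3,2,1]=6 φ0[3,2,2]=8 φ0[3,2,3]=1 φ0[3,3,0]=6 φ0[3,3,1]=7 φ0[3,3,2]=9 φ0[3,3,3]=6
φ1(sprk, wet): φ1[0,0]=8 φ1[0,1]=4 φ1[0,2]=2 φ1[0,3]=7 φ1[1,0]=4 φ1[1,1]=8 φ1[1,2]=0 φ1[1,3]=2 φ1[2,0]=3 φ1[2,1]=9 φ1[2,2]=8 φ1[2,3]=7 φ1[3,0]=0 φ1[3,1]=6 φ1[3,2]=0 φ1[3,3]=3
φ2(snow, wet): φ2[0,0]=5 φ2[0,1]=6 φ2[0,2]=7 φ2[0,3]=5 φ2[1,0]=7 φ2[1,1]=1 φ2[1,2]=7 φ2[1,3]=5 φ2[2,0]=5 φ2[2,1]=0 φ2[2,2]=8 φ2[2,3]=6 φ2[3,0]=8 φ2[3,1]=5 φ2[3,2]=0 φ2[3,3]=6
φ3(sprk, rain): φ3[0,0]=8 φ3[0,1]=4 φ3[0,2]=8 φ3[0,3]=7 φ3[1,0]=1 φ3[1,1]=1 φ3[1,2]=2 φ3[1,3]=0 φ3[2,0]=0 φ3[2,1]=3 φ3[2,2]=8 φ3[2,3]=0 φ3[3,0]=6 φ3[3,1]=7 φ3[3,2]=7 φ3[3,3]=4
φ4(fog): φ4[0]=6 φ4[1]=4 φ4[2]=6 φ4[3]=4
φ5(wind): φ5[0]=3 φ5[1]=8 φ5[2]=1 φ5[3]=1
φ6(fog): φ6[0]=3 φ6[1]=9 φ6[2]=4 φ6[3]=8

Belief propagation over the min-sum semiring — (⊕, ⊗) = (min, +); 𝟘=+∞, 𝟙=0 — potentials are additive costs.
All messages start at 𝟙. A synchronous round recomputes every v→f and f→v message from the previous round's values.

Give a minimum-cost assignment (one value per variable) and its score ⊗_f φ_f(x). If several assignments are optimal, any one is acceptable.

assignment: (fog=2, sprk=1, wind=2, snow=3, rain=3, wet=2); score = 14

init: all messages = 𝟙 over 4 values
r1 m[φ0→fog] = [1, 0, 0, 1]
r1 m[φ0→wind] = [1, 1, 0, 0]
r1 m[φ0→wet] = [0, 0, 2, 1]
r1 m[φ1→sprk] = [2, 0, 3, 0]
r1 m[φ1→wet] = [0, 4, 0, 2]
r1 m[φ2→snow] = [5, 1, 0, 0]
r1 m[φ2→wet] = [5, 0, 0, 5]
r1 m[φ3→sprk] = [4, 0, 0, 4]
r1 m[φ3→rain] = [0, 1, 2, 0]
r1 m[φ4→fog] = [6, 4, 6, 4]
r1 m[φ5→wind] = [3, 8, 1, 1]
r1 m[φ6→fog] = [3, 9, 4, 8]
r1 m[fog→φ0] = [0, 0, 0, 0]
r1 m[fog→φ4] = [0, 0, 0, 0]
r1 m[fog→φ6] = [0, 0, 0, 0]
r1 m[sprk→φ1] = [0, 0, 0, 0]
r1 m[sprk→φ3] = [0, 0, 0, 0]
r1 m[wind→φ0] = [0, 0, 0, 0]
r1 m[wind→φ5] = [0, 0, 0, 0]
r1 m[snow→φ2] = [0, 0, 0, 0]
r1 m[rain→φ3] = [0, 0, 0, 0]
r1 m[wet→φ0] = [0, 0, 0, 0]
r1 m[wet→φ1] = [0, 0, 0, 0]
r1 m[wet→φ2] = [0, 0, 0, 0]
r2 m[φ0→fog] = [1, 0, 0, 1]
r2 m[φ0→wind] = [1, 1, 0, 0]
r2 m[φ0→wet] = [0, 0, 2, 1]
r2 m[φ1→sprk] = [2, 0, 3, 0]
r2 m[φ1→wet] = [0, 4, 0, 2]
r2 m[φ2→snow] = [5, 1, 0, 0]
r2 m[φ2→wet] = [5, 0, 0, 5]
r2 m[φ3→sprk] = [4, 0, 0, 4]
r2 m[φ3→rain] = [0, 1, 2, 0]
r2 m[φ4→fog] = [6, 4, 6, 4]
r2 m[φ5→wind] = [3, 8, 1, 1]
r2 m[φ6→fog] = [3, 9, 4, 8]
r2 m[fog→φ0] = [9, 13, 10, 12]
r2 m[fog→φ4] = [4, 9, 4, 9]
r2 m[fog→φ6] = [7, 4, 6, 5]
r2 m[sprk→φ1] = [4, 0, 0, 4]
r2 m[sprk→φ3] = [2, 0, 3, 0]
r2 m[wind→φ0] = [3, 8, 1, 1]
r2 m[wind→φ5] = [1, 1, 0, 0]
r2 m[snow→φ2] = [0, 0, 0, 0]
r2 m[rain→φ3] = [0, 0, 0, 0]
r2 m[wet→φ0] = [5, 4, 0, 7]
r2 m[wet→φ1] = [5, 0, 2, 6]
r2 m[wet→φ2] = [0, 4, 2, 3]
r3 m[φ0→fog] = [6, 3, 4, 7]
r3 m[φ0→wind] = [13, 11, 13, 14]
r3 m[φ0→wet] = [11, 11, 14, 14]
r3 m[φ1→sprk] = [4, 2, 8, 2]
r3 m[φ1→wet] = [3, 8, 0, 2]
r3 m[φ2→snow] = [5, 5, 4, 2]
r3 m[φ2→wet] = [5, 0, 0, 5]
r3 m[φ3→sprk] = [4, 0, 0, 4]
r3 m[φ3→rain] = [1, 1, 2, 0]
r3 m[φ4→fog] = [6, 4, 6, 4]
r3 m[φ5→wind] = [3, 8, 1, 1]
r3 m[φ6→fog] = [3, 9, 4, 8]
r3 m[fog→φ0] = [9, 13, 10, 12]
r3 m[fog→φ4] = [4, 9, 4, 9]
r3 m[fog→φ6] = [7, 4, 6, 5]
r3 m[sprk→φ1] = [4, 0, 0, 4]
r3 m[sprk→φ3] = [2, 0, 3, 0]
r3 m[wind→φ0] = [3, 8, 1, 1]
r3 m[wind→φ5] = [1, 1, 0, 0]
r3 m[snow→φ2] = [0, 0, 0, 0]
r3 m[rain→φ3] = [0, 0, 0, 0]
r3 m[wet→φ0] = [5, 4, 0, 7]
r3 m[wet→φ1] = [5, 0, 2, 6]
r3 m[wet→φ2] = [0, 4, 2, 3]
r4 m[φ0→fog] = [6, 3, 4, 7]
r4 m[φ0→wind] = [13, 11, 13, 14]
r4 m[φ0→wet] = [11, 11, 14, 14]
r4 m[φ1→sprk] = [4, 2, 8, 2]
r4 m[φ1→wet] = [3, 8, 0, 2]
r4 m[φ2→snow] = [5, 5, 4, 2]
r4 m[φ2→wet] = [5, 0, 0, 5]
r4 m[φ3→sprk] = [4, 0, 0, 4]
r4 m[φ3→rain] = [1, 1, 2, 0]
r4 m[φ4→fog] = [6, 4, 6, 4]
r4 m[φ5→wind] = [3, 8, 1, 1]
r4 m[φ6→fog] = [3, 9, 4, 8]
r4 m[fog→φ0] = [9, 13, 10, 12]
r4 m[fog→φ4] = [9, 12, 8, 15]
r4 m[fog→φ6] = [12, 7, 10, 11]
r4 m[sprk→φ1] = [4, 0, 0, 4]
r4 m[sprk→φ3] = [4, 2, 8, 2]
r4 m[wind→φ0] = [3, 8, 1, 1]
r4 m[wind→φ5] = [13, 11, 13, 14]
r4 m[snow→φ2] = [0, 0, 0, 0]
r4 m[rain→φ3] = [0, 0, 0, 0]
r4 m[wet→φ0] = [8, 8, 0, 7]
r4 m[wet→φ1] = [16, 11, 14, 19]
r4 m[wet→φ2] = [14, 19, 14, 16]
r5 m[φ0→fog] = [6, 3, 4, 9]
r5 m[φ0→wind] = [13, 11, 13, 15]
r5 m[φ0→wet] = [11, 11, 14, 14]
r5 m[φ1→sprk] = [15, 14, 19, 14]
r5 m[φ1→wet] = [3, 8, 0, 2]
r5 m[φ2→snow] = [19, 20, 19, 14]
r5 m[φ2→wet] = [5, 0, 0, 5]
r5 m[φ3→sprk] = [4, 0, 0, 4]
r5 m[φ3→rain] = [3, 3, 4, 2]
r5 m[φ4→fog] = [6, 4, 6, 4]
r5 m[φ5→wind] = [3, 8, 1, 1]
r5 m[φ6→fog] = [3, 9, 4, 8]
r5 m[fog→φ0] = [9, 13, 10, 12]
r5 m[fog→φ4] = [9, 12, 8, 15]
r5 m[fog→φ6] = [12, 7, 10, 11]
r5 m[sprk→φ1] = [4, 0, 0, 4]
r5 m[sprk→φ3] = [4, 2, 8, 2]
r5 m[wind→φ0] = [3, 8, 1, 1]
r5 m[wind→φ5] = [13, 11, 13, 14]
r5 m[snow→φ2] = [0, 0, 0, 0]
r5 m[rain→φ3] = [0, 0, 0, 0]
r5 m[wet→φ0] = [8, 8, 0, 7]
r5 m[wet→φ1] = [16, 11, 14, 19]
r5 m[wet→φ2] = [14, 19, 14, 16]
r6 m[φ0→fog] = [6, 3, 4, 9]
r6 m[φ0→wind] = [13, 11, 13, 15]
r6 m[φ0→wet] = [11, 11, 14, 14]
r6 m[φ1→sprk] = [15, 14, 19, 14]
r6 m[φ1→wet] = [3, 8, 0, 2]
r6 m[φ2→snow] = [19, 20, 19, 14]
r6 m[φ2→wet] = [5, 0, 0, 5]
r6 m[φ3→sprk] = [4, 0, 0, 4]
r6 m[φ3→rain] = [3, 3, 4, 2]
r6 m[φ4→fog] = [6, 4, 6, 4]
r6 m[φ5→wind] = [3, 8, 1, 1]
r6 m[φ6→fog] = [3, 9, 4, 8]
r6 m[fog→φ0] = [9, 13, 10, 12]
r6 m[fog→φ4] = [9, 12, 8, 17]
r6 m[fog→φ6] = [12, 7, 10, 13]
r6 m[sprk→φ1] = [4, 0, 0, 4]
r6 m[sprk→φ3] = [15, 14, 19, 14]
r6 m[wind→φ0] = [3, 8, 1, 1]
r6 m[wind→φ5] = [13, 11, 13, 15]
r6 m[snow→φ2] = [0, 0, 0, 0]
r6 m[rain→φ3] = [0, 0, 0, 0]
r6 m[wet→φ0] = [8, 8, 0, 7]
r6 m[wet→φ1] = [16, 11, 14, 19]
r6 m[wet→φ2] = [14, 19, 14, 16]
r7 m[φ0→fog] = [6, 3, 4, 9]
r7 m[φ0→wind] = [13, 11, 13, 15]
r7 m[φ0→wet] = [11, 11, 14, 14]
r7 m[φ1→sprk] = [15, 14, 19, 14]
r7 m[φ1→wet] = [3, 8, 0, 2]
r7 m[φ2→snow] = [19, 20, 19, 14]
r7 m[φ2→wet] = [5, 0, 0, 5]
r7 m[φ3→sprk] = [4, 0, 0, 4]
r7 m[φ3→rain] = [15, 15, 16, 14]
r7 m[φ4→fog] = [6, 4, 6, 4]
r7 m[φ5→wind] = [3, 8, 1, 1]
r7 m[φ6→fog] = [3, 9, 4, 8]
r7 m[fog→φ0] = [9, 13, 10, 12]
r7 m[fog→φ4] = [9, 12, 8, 17]
r7 m[fog→φ6] = [12, 7, 10, 13]
r7 m[sprk→φ1] = [4, 0, 0, 4]
r7 m[sprk→φ3] = [15, 14, 19, 14]
r7 m[wind→φ0] = [3, 8, 1, 1]
r7 m[wind→φ5] = [13, 11, 13, 15]
r7 m[snow→φ2] = [0, 0, 0, 0]
r7 m[rain→φ3] = [0, 0, 0, 0]
r7 m[wet→φ0] = [8, 8, 0, 7]
r7 m[wet→φ1] = [16, 11, 14, 19]
r7 m[wet→φ2] = [14, 19, 14, 16]
r8 m[φ0→fog] = [6, 3, 4, 9]
r8 m[φ0→wind] = [13, 11, 13, 15]
r8 m[φ0→wet] = [11, 11, 14, 14]
r8 m[φ1→sprk] = [15, 14, 19, 14]
r8 m[φ1→wet] = [3, 8, 0, 2]
r8 m[φ2→snow] = [19, 20, 19, 14]
r8 m[φ2→wet] = [5, 0, 0, 5]
r8 m[φ3→sprk] = [4, 0, 0, 4]
r8 m[φ3→rain] = [15, 15, 16, 14]
r8 m[φ4→fog] = [6, 4, 6, 4]
r8 m[φ5→wind] = [3, 8, 1, 1]
r8 m[φ6→fog] = [3, 9, 4, 8]
r8 m[fog→φ0] = [9, 13, 10, 12]
r8 m[fog→φ4] = [9, 12, 8, 17]
r8 m[fog→φ6] = [12, 7, 10, 13]
r8 m[sprk→φ1] = [4, 0, 0, 4]
r8 m[sprk→φ3] = [15, 14, 19, 14]
r8 m[wind→φ0] = [3, 8, 1, 1]
r8 m[wind→φ5] = [13, 11, 13, 15]
r8 m[snow→φ2] = [0, 0, 0, 0]
r8 m[rain→φ3] = [0, 0, 0, 0]
r8 m[wet→φ0] = [8, 8, 0, 7]
r8 m[wet→φ1] = [16, 11, 14, 19]
r8 m[wet→φ2] = [14, 19, 14, 16]
fixed point reached at round 8
traceback from fog: (fog=2, sprk=1, wind=2, snow=3, rain=3, wet=2), score=14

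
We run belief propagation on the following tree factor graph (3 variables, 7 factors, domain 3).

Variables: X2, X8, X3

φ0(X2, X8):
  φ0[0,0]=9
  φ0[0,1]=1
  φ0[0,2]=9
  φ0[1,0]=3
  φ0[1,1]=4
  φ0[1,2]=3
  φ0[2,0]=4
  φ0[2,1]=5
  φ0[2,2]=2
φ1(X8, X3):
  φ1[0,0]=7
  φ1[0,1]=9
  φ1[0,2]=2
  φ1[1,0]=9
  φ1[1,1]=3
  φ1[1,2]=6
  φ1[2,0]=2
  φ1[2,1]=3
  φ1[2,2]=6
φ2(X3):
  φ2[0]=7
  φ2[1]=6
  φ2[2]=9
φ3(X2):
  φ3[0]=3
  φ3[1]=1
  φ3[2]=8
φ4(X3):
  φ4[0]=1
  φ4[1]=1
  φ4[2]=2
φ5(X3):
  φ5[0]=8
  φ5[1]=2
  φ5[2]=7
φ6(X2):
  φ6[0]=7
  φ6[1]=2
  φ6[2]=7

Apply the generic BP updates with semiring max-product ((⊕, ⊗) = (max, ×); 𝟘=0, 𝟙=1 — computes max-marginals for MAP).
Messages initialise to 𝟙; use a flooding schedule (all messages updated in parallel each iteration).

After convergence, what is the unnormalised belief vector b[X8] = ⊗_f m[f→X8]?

b[X8] = [87808, 211680, 142884]

init: all messages = 𝟙 over 3 values
r1 m[φ0→X2] = [9, 4, 5]
r1 m[φ0→X8] = [9, 5, 9]
r1 m[φ1→X8] = [9, 9, 6]
r1 m[φ1→X3] = [9, 9, 6]
r1 m[φ2→X3] = [7, 6, 9]
r1 m[φ3→X2] = [3, 1, 8]
r1 m[φ4→X3] = [1, 1, 2]
r1 m[φ5→X3] = [8, 2, 7]
r1 m[φ6→X2] = [7, 2, 7]
r1 m[X2→φ0] = [1, 1, 1]
r1 m[X2→φ3] = [1, 1, 1]
r1 m[X2→φ6] = [1, 1, 1]
r1 m[X8→φ0] = [1, 1, 1]
r1 m[X8→φ1] = [1, 1, 1]
r1 m[X3→φ1] = [1, 1, 1]
r1 m[X3→φ2] = [1, 1, 1]
r1 m[X3→φ4] = [1, 1, 1]
r1 m[X3→φ5] = [1, 1, 1]
r2 m[φ0→X2] = [9, 4, 5]
r2 m[φ0→X8] = [9, 5, 9]
r2 m[φ1→X8] = [9, 9, 6]
r2 m[φ1→X3] = [9, 9, 6]
r2 m[φ2→X3] = [7, 6, 9]
r2 m[φ3→X2] = [3, 1, 8]
r2 m[φ4→X3] = [1, 1, 2]
r2 m[φ5→X3] = [8, 2, 7]
r2 m[φ6→X2] = [7, 2, 7]
r2 m[X2→φ0] = [21, 2, 56]
r2 m[X2→φ3] = [63, 8, 35]
r2 m[X2→φ6] = [27, 4, 40]
r2 m[X8→φ0] = [9, 9, 6]
r2 m[X8→φ1] = [9, 5, 9]
r2 m[X3→φ1] = [56, 12, 126]
r2 m[X3→φ2] = [72, 18, 84]
r2 m[X3→φ4] = [504, 108, 378]
r2 m[X3→φ5] = [63, 54, 108]
r3 m[φ0→X2] = [81, 36, 45]
r3 m[φ0→X8] = [224, 280, 189]
r3 m[φ1→X8] = [392, 756, 756]
r3 m[φ1→X3] = [63, 81, 54]
r3 m[φ2→X3] = [7, 6, 9]
r3 m[φ3→X2] = [3, 1, 8]
r3 m[φ4→X3] = [1, 1, 2]
r3 m[φ5→X3] = [8, 2, 7]
r3 m[φ6→X2] = [7, 2, 7]
r3 m[X2→φ0] = [21, 2, 56]
r3 m[X2→φ3] = [63, 8, 35]
r3 m[X2→φ6] = [27, 4, 40]
r3 m[X8→φ0] = [9, 9, 6]
r3 m[X8→φ1] = [9, 5, 9]
r3 m[X3→φ1] = [56, 12, 126]
r3 m[X3→φ2] = [72, 18, 84]
r3 m[X3→φ4] = [504, 108, 378]
r3 m[X3→φ5] = [63, 54, 108]
r4 m[φ0→X2] = [81, 36, 45]
r4 m[φ0→X8] = [224, 280, 189]
r4 m[φ1→X8] = [392, 756, 756]
r4 m[φ1→X3] = [63, 81, 54]
r4 m[φ2→X3] = [7, 6, 9]
r4 m[φ3→X2] = [3, 1, 8]
r4 m[φ4→X3] = [1, 1, 2]
r4 m[φ5→X3] = [8, 2, 7]
r4 m[φ6→X2] = [7, 2, 7]
r4 m[X2→φ0] = [21, 2, 56]
r4 m[X2→φ3] = [567, 72, 315]
r4 m[X2→φ6] = [243, 36, 360]
r4 m[X8→φ0] = [392, 756, 756]
r4 m[X8→φ1] = [224, 280, 189]
r4 m[X3→φ1] = [56, 12, 126]
r4 m[X3→φ2] = [504, 162, 756]
r4 m[X3→φ4] = [3528, 972, 3402]
r4 m[X3→φ5] = [441, 486, 972]
r5 m[φ0→X2] = [6804, 3024, 3780]
r5 m[φ0→X8] = [224, 280, 189]
r5 m[φ1→X8] = [392, 756, 756]
r5 m[φ1→X3] = [2520, 2016, 1680]
r5 m[φ2→X3] = [7, 6, 9]
r5 m[φ3→X2] = [3, 1, 8]
r5 m[φ4→X3] = [1, 1, 2]
r5 m[φ5→X3] = [8, 2, 7]
r5 m[φ6→X2] = [7, 2, 7]
r5 m[X2→φ0] = [21, 2, 56]
r5 m[X2→φ3] = [567, 72, 315]
r5 m[X2→φ6] = [243, 36, 360]
r5 m[X8→φ0] = [392, 756, 756]
r5 m[X8→φ1] = [224, 280, 189]
r5 m[X3→φ1] = [56, 12, 126]
r5 m[X3→φ2] = [504, 162, 756]
r5 m[X3→φ4] = [3528, 972, 3402]
r5 m[X3→φ5] = [441, 486, 972]
r6 m[φ0→X2] = [6804, 3024, 3780]
r6 m[φ0→X8] = [224, 280, 189]
r6 m[φ1→X8] = [392, 756, 756]
r6 m[φ1→X3] = [2520, 2016, 1680]
r6 m[φ2→X3] = [7, 6, 9]
r6 m[φ3→X2] = [3, 1, 8]
r6 m[φ4→X3] = [1, 1, 2]
r6 m[φ5→X3] = [8, 2, 7]
r6 m[φ6→X2] = [7, 2, 7]
r6 m[X2→φ0] = [21, 2, 56]
r6 m[X2→φ3] = [47628, 6048, 26460]
r6 m[X2→φ6] = [20412, 3024, 30240]
r6 m[X8→φ0] = [392, 756, 756]
r6 m[X8→φ1] = [224, 280, 189]
r6 m[X3→φ1] = [56, 12, 126]
r6 m[X3→φ2] = [20160, 4032, 23520]
r6 m[X3→φ4] = [141120, 24192, 105840]
r6 m[X3→φ5] = [17640, 12096, 30240]
r7 m[φ0→X2] = [6804, 3024, 3780]
r7 m[φ0→X8] = [224, 280, 189]
r7 m[φ1→X8] = [392, 756, 756]
r7 m[φ1→X3] = [2520, 2016, 1680]
r7 m[φ2→X3] = [7, 6, 9]
r7 m[φ3→X2] = [3, 1, 8]
r7 m[φ4→X3] = [1, 1, 2]
r7 m[φ5→X3] = [8, 2, 7]
r7 m[φ6→X2] = [7, 2, 7]
r7 m[X2→φ0] = [21, 2, 56]
r7 m[X2→φ3] = [47628, 6048, 26460]
r7 m[X2→φ6] = [20412, 3024, 30240]
r7 m[X8→φ0] = [392, 756, 756]
r7 m[X8→φ1] = [224, 280, 189]
r7 m[X3→φ1] = [56, 12, 126]
r7 m[X3→φ2] = [20160, 4032, 23520]
r7 m[X3→φ4] = [141120, 24192, 105840]
r7 m[X3→φ5] = [17640, 12096, 30240]
fixed point reached at round 7
b[X8] = ⊗ incoming = [87808, 211680, 142884]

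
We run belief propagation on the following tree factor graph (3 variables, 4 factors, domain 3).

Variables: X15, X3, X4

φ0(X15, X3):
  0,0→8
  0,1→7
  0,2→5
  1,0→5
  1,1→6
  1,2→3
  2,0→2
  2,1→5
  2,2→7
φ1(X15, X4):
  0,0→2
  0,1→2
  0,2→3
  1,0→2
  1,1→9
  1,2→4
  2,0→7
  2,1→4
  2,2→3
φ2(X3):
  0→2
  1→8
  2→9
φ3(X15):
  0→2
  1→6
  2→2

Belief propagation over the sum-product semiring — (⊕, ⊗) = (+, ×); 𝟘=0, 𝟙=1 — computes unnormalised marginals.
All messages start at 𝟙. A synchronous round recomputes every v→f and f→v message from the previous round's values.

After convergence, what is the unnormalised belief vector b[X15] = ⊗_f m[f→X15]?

b[X15] = [1638, 7650, 2996]

init: all messages = 𝟙 over 3 values
r1 m[φ0→X15] = [20, 14, 14]
r1 m[φ0→X3] = [15, 18, 15]
r1 m[φ1→X15] = [7, 15, 14]
r1 m[φ1→X4] = [11, 15, 10]
r1 m[φ2→X3] = [2, 8, 9]
r1 m[φ3→X15] = [2, 6, 2]
r1 m[X15→φ0] = [1, 1, 1]
r1 m[X15→φ1] = [1, 1, 1]
r1 m[X15→φ3] = [1, 1, 1]
r1 m[X3→φ0] = [1, 1, 1]
r1 m[X3→φ2] = [1, 1, 1]
r1 m[X4→φ1] = [1, 1, 1]
r2 m[φ0→X15] = [20, 14, 14]
r2 m[φ0→X3] = [15, 18, 15]
r2 m[φ1→X15] = [7, 15, 14]
r2 m[φ1→X4] = [11, 15, 10]
r2 m[φ2→X3] = [2, 8, 9]
r2 m[φ3→X15] = [2, 6, 2]
r2 m[X15→φ0] = [14, 90, 28]
r2 m[X15→φ1] = [40, 84, 28]
r2 m[X15→φ3] = [140, 210, 196]
r2 m[X3→φ0] = [2, 8, 9]
r2 m[X3→φ2] = [15, 18, 15]
r2 m[X4→φ1] = [1, 1, 1]
r3 m[φ0→X15] = [117, 85, 107]
r3 m[φ0→X3] = [618, 778, 536]
r3 m[φ1→X15] = [7, 15, 14]
r3 m[φ1→X4] = [444, 948, 540]
r3 m[φ2→X3] = [2, 8, 9]
r3 m[φ3→X15] = [2, 6, 2]
r3 m[X15→φ0] = [14, 90, 28]
r3 m[X15→φ1] = [40, 84, 28]
r3 m[X15→φ3] = [140, 210, 196]
r3 m[X3→φ0] = [2, 8, 9]
r3 m[X3→φ2] = [15, 18, 15]
r3 m[X4→φ1] = [1, 1, 1]
r4 m[φ0→X15] = [117, 85, 107]
r4 m[φ0→X3] = [618, 778, 536]
r4 m[φ1→X15] = [7, 15, 14]
r4 m[φ1→X4] = [444, 948, 540]
r4 m[φ2→X3] = [2, 8, 9]
r4 m[φ3→X15] = [2, 6, 2]
r4 m[X15→φ0] = [14, 90, 28]
r4 m[X15→φ1] = [234, 510, 214]
r4 m[X15→φ3] = [819, 1275, 1498]
r4 m[X3→φ0] = [2, 8, 9]
r4 m[X3→φ2] = [618, 778, 536]
r4 m[X4→φ1] = [1, 1, 1]
r5 m[φ0→X15] = [117, 85, 107]
r5 m[φ0→X3] = [618, 778, 536]
r5 m[φ1→X15] = [7, 15, 14]
r5 m[φ1→X4] = [2986, 5914, 3384]
r5 m[φ2→X3] = [2, 8, 9]
r5 m[φ3→X15] = [2, 6, 2]
r5 m[X15→φ0] = [14, 90, 28]
r5 m[X15→φ1] = [234, 510, 214]
r5 m[X15→φ3] = [819, 1275, 1498]
r5 m[X3→φ0] = [2, 8, 9]
r5 m[X3→φ2] = [618, 778, 536]
r5 m[X4→φ1] = [1, 1, 1]
r6 m[φ0→X15] = [117, 85, 107]
r6 m[φ0→X3] = [618, 778, 536]
r6 m[φ1→X15] = [7, 15, 14]
r6 m[φ1→X4] = [2986, 5914, 3384]
r6 m[φ2→X3] = [2, 8, 9]
r6 m[φ3→X15] = [2, 6, 2]
r6 m[X15→φ0] = [14, 90, 28]
r6 m[X15→φ1] = [234, 510, 214]
r6 m[X15→φ3] = [819, 1275, 1498]
r6 m[X3→φ0] = [2, 8, 9]
r6 m[X3→φ2] = [618, 778, 536]
r6 m[X4→φ1] = [1, 1, 1]
fixed point reached at round 6
b[X15] = ⊗ incoming = [1638, 7650, 2996]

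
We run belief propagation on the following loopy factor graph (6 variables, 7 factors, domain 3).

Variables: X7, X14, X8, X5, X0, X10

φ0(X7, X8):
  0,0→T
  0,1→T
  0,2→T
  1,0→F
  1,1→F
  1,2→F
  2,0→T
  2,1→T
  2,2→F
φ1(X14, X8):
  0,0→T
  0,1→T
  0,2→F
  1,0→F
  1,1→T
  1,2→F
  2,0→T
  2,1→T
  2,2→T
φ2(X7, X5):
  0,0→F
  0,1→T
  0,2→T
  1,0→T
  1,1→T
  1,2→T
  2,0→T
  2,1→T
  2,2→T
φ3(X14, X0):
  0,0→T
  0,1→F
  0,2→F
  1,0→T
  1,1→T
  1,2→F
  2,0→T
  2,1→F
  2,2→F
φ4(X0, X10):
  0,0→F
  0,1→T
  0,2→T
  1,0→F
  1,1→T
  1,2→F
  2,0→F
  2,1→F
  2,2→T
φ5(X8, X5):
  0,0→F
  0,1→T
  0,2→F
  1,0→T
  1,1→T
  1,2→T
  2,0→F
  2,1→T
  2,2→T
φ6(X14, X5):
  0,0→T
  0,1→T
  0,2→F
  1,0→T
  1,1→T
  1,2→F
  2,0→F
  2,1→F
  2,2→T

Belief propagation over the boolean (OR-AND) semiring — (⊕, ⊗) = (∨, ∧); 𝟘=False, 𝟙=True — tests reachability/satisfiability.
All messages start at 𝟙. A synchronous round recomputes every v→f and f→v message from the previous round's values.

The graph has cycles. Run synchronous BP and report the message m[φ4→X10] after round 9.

message @ round 9 = [F, T, T]

init: all messages = 𝟙 over 3 values
r1 m[φ0→X7] = [T, F, T]
r1 m[φ0→X8] = [T, T, T]
r1 m[φ1→X14] = [T, T, T]
r1 m[φ1→X8] = [T, T, T]
r1 m[φ2→X7] = [T, T, T]
r1 m[φ2→X5] = [T, T, T]
r1 m[φ3→X14] = [T, T, T]
r1 m[φ3→X0] = [T, T, F]
r1 m[φ4→X0] = [T, T, T]
r1 m[φ4→X10] = [F, T, T]
r1 m[φ5→X8] = [T, T, T]
r1 m[φ5→X5] = [T, T, T]
r1 m[φ6→X14] = [T, T, T]
r1 m[φ6→X5] = [T, T, T]
r1 m[X7→φ0] = [T, T, T]
r1 m[X7→φ2] = [T, T, T]
r1 m[X14→φ1] = [T, T, T]
r1 m[X14→φ3] = [T, T, T]
r1 m[X14→φ6] = [T, T, T]
r1 m[X8→φ0] = [T, T, T]
r1 m[X8→φ1] = [T, T, T]
r1 m[X8→φ5] = [T, T, T]
r1 m[X5→φ2] = [T, T, T]
r1 m[X5→φ5] = [T, T, T]
r1 m[X5→φ6] = [T, T, T]
r1 m[X0→φ3] = [T, T, T]
r1 m[X0→φ4] = [T, T, T]
r1 m[X10→φ4] = [T, T, T]
r2 m[φ0→X7] = [T, F, T]
r2 m[φ0→X8] = [T, T, T]
r2 m[φ1→X14] = [T, T, T]
r2 m[φ1→X8] = [T, T, T]
r2 m[φ2→X7] = [T, T, T]
r2 m[φ2→X5] = [T, T, T]
r2 m[φ3→X14] = [T, T, T]
r2 m[φ3→X0] = [T, T, F]
r2 m[φ4→X0] = [T, T, T]
r2 m[φ4→X10] = [F, T, T]
r2 m[φ5→X8] = [T, T, T]
r2 m[φ5→X5] = [T, T, T]
r2 m[φ6→X14] = [T, T, T]
r2 m[φ6→X5] = [T, T, T]
r2 m[X7→φ0] = [T, T, T]
r2 m[X7→φ2] = [T, F, T]
r2 m[X14→φ1] = [T, T, T]
r2 m[X14→φ3] = [T, T, T]
r2 m[X14→φ6] = [T, T, T]
r2 m[X8→φ0] = [T, T, T]
r2 m[X8→φ1] = [T, T, T]
r2 m[X8→φ5] = [T, T, T]
r2 m[X5→φ2] = [T, T, T]
r2 m[X5→φ5] = [T, T, T]
r2 m[X5→φ6] = [T, T, T]
r2 m[X0→φ3] = [T, T, T]
r2 m[X0→φ4] = [T, T, F]
r2 m[X10→φ4] = [T, T, T]
r3 m[φ0→X7] = [T, F, T]
r3 m[φ0→X8] = [T, T, T]
r3 m[φ1→X14] = [T, T, T]
r3 m[φ1→X8] = [T, T, T]
r3 m[φ2→X7] = [T, T, T]
r3 m[φ2→X5] = [T, T, T]
r3 m[φ3→X14] = [T, T, T]
r3 m[φ3→X0] = [T, T, F]
r3 m[φ4→X0] = [T, T, T]
r3 m[φ4→X10] = [F, T, T]
r3 m[φ5→X8] = [T, T, T]
r3 m[φ5→X5] = [T, T, T]
r3 m[φ6→X14] = [T, T, T]
r3 m[φ6→X5] = [T, T, T]
r3 m[X7→φ0] = [T, T, T]
r3 m[X7→φ2] = [T, F, T]
r3 m[X14→φ1] = [T, T, T]
r3 m[X14→φ3] = [T, T, T]
r3 m[X14→φ6] = [T, T, T]
r3 m[X8→φ0] = [T, T, T]
r3 m[X8→φ1] = [T, T, T]
r3 m[X8→φ5] = [T, T, T]
r3 m[X5→φ2] = [T, T, T]
r3 m[X5→φ5] = [T, T, T]
r3 m[X5→φ6] = [T, T, T]
r3 m[X0→φ3] = [T, T, T]
r3 m[X0→φ4] = [T, T, F]
r3 m[X10→φ4] = [T, T, T]
r4 m[φ0→X7] = [T, F, T]
r4 m[φ0→X8] = [T, T, T]
r4 m[φ1→X14] = [T, T, T]
r4 m[φ1→X8] = [T, T, T]
r4 m[φ2→X7] = [T, T, T]
r4 m[φ2→X5] = [T, T, T]
r4 m[φ3→X14] = [T, T, T]
r4 m[φ3→X0] = [T, T, F]
r4 m[φ4→X0] = [T, T, T]
r4 m[φ4→X10] = [F, T, T]
r4 m[φ5→X8] = [T, T, T]
r4 m[φ5→X5] = [T, T, T]
r4 m[φ6→X14] = [T, T, T]
r4 m[φ6→X5] = [T, T, T]
r4 m[X7→φ0] = [T, T, T]
r4 m[X7→φ2] = [T, F, T]
r4 m[X14→φ1] = [T, T, T]
r4 m[X14→φ3] = [T, T, T]
r4 m[X14→φ6] = [T, T, T]
r4 m[X8→φ0] = [T, T, T]
r4 m[X8→φ1] = [T, T, T]
r4 m[X8→φ5] = [T, T, T]
r4 m[X5→φ2] = [T, T, T]
r4 m[X5→φ5] = [T, T, T]
r4 m[X5→φ6] = [T, T, T]
r4 m[X0→φ3] = [T, T, T]
r4 m[X0→φ4] = [T, T, F]
r4 m[X10→φ4] = [T, T, T]
r5 m[φ0→X7] = [T, F, T]
r5 m[φ0→X8] = [T, T, T]
r5 m[φ1→X14] = [T, T, T]
r5 m[φ1→X8] = [T, T, T]
r5 m[φ2→X7] = [T, T, T]
r5 m[φ2→X5] = [T, T, T]
r5 m[φ3→X14] = [T, T, T]
r5 m[φ3→X0] = [T, T, F]
r5 m[φ4→X0] = [T, T, T]
r5 m[φ4→X10] = [F, T, T]
r5 m[φ5→X8] = [T, T, T]
r5 m[φ5→X5] = [T, T, T]
r5 m[φ6→X14] = [T, T, T]
r5 m[φ6→X5] = [T, T, T]
r5 m[X7→φ0] = [T, T, T]
r5 m[X7→φ2] = [T, F, T]
r5 m[X14→φ1] = [T, T, T]
r5 m[X14→φ3] = [T, T, T]
r5 m[X14→φ6] = [T, T, T]
r5 m[X8→φ0] = [T, T, T]
r5 m[X8→φ1] = [T, T, T]
r5 m[X8→φ5] = [T, T, T]
r5 m[X5→φ2] = [T, T, T]
r5 m[X5→φ5] = [T, T, T]
r5 m[X5→φ6] = [T, T, T]
r5 m[X0→φ3] = [T, T, T]
r5 m[X0→φ4] = [T, T, F]
r5 m[X10→φ4] = [T, T, T]
r6 m[φ0→X7] = [T, F, T]
r6 m[φ0→X8] = [T, T, T]
r6 m[φ1→X14] = [T, T, T]
r6 m[φ1→X8] = [T, T, T]
r6 m[φ2→X7] = [T, T, T]
r6 m[φ2→X5] = [T, T, T]
r6 m[φ3→X14] = [T, T, T]
r6 m[φ3→X0] = [T, T, F]
r6 m[φ4→X0] = [T, T, T]
r6 m[φ4→X10] = [F, T, T]
r6 m[φ5→X8] = [T, T, T]
r6 m[φ5→X5] = [T, T, T]
r6 m[φ6→X14] = [T, T, T]
r6 m[φ6→X5] = [T, T, T]
r6 m[X7→φ0] = [T, T, T]
r6 m[X7→φ2] = [T, F, T]
r6 m[X14→φ1] = [T, T, T]
r6 m[X14→φ3] = [T, T, T]
r6 m[X14→φ6] = [T, T, T]
r6 m[X8→φ0] = [T, T, T]
r6 m[X8→φ1] = [T, T, T]
r6 m[X8→φ5] = [T, T, T]
r6 m[X5→φ2] = [T, T, T]
r6 m[X5→φ5] = [T, T, T]
r6 m[X5→φ6] = [T, T, T]
r6 m[X0→φ3] = [T, T, T]
r6 m[X0→φ4] = [T, T, F]
r6 m[X10→φ4] = [T, T, T]
r7 m[φ0→X7] = [T, F, T]
r7 m[φ0→X8] = [T, T, T]
r7 m[φ1→X14] = [T, T, T]
r7 m[φ1→X8] = [T, T, T]
r7 m[φ2→X7] = [T, T, T]
r7 m[φ2→X5] = [T, T, T]
r7 m[φ3→X14] = [T, T, T]
r7 m[φ3→X0] = [T, T, F]
r7 m[φ4→X0] = [T, T, T]
r7 m[φ4→X10] = [F, T, T]
r7 m[φ5→X8] = [T, T, T]
r7 m[φ5→X5] = [T, T, T]
r7 m[φ6→X14] = [T, T, T]
r7 m[φ6→X5] = [T, T, T]
r7 m[X7→φ0] = [T, T, T]
r7 m[X7→φ2] = [T, F, T]
r7 m[X14→φ1] = [T, T, T]
r7 m[X14→φ3] = [T, T, T]
r7 m[X14→φ6] = [T, T, T]
r7 m[X8→φ0] = [T, T, T]
r7 m[X8→φ1] = [T, T, T]
r7 m[X8→φ5] = [T, T, T]
r7 m[X5→φ2] = [T, T, T]
r7 m[X5→φ5] = [T, T, T]
r7 m[X5→φ6] = [T, T, T]
r7 m[X0→φ3] = [T, T, T]
r7 m[X0→φ4] = [T, T, F]
r7 m[X10→φ4] = [T, T, T]
r8 m[φ0→X7] = [T, F, T]
r8 m[φ0→X8] = [T, T, T]
r8 m[φ1→X14] = [T, T, T]
r8 m[φ1→X8] = [T, T, T]
r8 m[φ2→X7] = [T, T, T]
r8 m[φ2→X5] = [T, T, T]
r8 m[φ3→X14] = [T, T, T]
r8 m[φ3→X0] = [T, T, F]
r8 m[φ4→X0] = [T, T, T]
r8 m[φ4→X10] = [F, T, T]
r8 m[φ5→X8] = [T, T, T]
r8 m[φ5→X5] = [T, T, T]
r8 m[φ6→X14] = [T, T, T]
r8 m[φ6→X5] = [T, T, T]
r8 m[X7→φ0] = [T, T, T]
r8 m[X7→φ2] = [T, F, T]
r8 m[X14→φ1] = [T, T, T]
r8 m[X14→φ3] = [T, T, T]
r8 m[X14→φ6] = [T, T, T]
r8 m[X8→φ0] = [T, T, T]
r8 m[X8→φ1] = [T, T, T]
r8 m[X8→φ5] = [T, T, T]
r8 m[X5→φ2] = [T, T, T]
r8 m[X5→φ5] = [T, T, T]
r8 m[X5→φ6] = [T, T, T]
r8 m[X0→φ3] = [T, T, T]
r8 m[X0→φ4] = [T, T, F]
r8 m[X10→φ4] = [T, T, T]
r9 m[φ0→X7] = [T, F, T]
r9 m[φ0→X8] = [T, T, T]
r9 m[φ1→X14] = [T, T, T]
r9 m[φ1→X8] = [T, T, T]
r9 m[φ2→X7] = [T, T, T]
r9 m[φ2→X5] = [T, T, T]
r9 m[φ3→X14] = [T, T, T]
r9 m[φ3→X0] = [T, T, F]
r9 m[φ4→X0] = [T, T, T]
r9 m[φ4→X10] = [F, T, T]
r9 m[φ5→X8] = [T, T, T]
r9 m[φ5→X5] = [T, T, T]
r9 m[φ6→X14] = [T, T, T]
r9 m[φ6→X5] = [T, T, T]
r9 m[X7→φ0] = [T, T, T]
r9 m[X7→φ2] = [T, F, T]
r9 m[X14→φ1] = [T, T, T]
r9 m[X14→φ3] = [T, T, T]
r9 m[X14→φ6] = [T, T, T]
r9 m[X8→φ0] = [T, T, T]
r9 m[X8→φ1] = [T, T, T]
r9 m[X8→φ5] = [T, T, T]
r9 m[X5→φ2] = [T, T, T]
r9 m[X5→φ5] = [T, T, T]
r9 m[X5→φ6] = [T, T, T]
r9 m[X0→φ3] = [T, T, T]
r9 m[X0→φ4] = [T, T, F]
r9 m[X10→φ4] = [T, T, T]
fixed point reached at round 3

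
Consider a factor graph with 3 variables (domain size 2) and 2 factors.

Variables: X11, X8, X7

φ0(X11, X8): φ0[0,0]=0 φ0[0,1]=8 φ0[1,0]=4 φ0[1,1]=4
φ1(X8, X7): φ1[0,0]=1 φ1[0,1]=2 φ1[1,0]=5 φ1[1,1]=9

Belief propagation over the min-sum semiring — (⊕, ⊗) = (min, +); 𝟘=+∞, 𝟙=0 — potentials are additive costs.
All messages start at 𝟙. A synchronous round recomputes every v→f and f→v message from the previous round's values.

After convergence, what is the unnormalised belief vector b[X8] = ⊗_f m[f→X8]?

b[X8] = [1, 9]

init: all messages = 𝟙 over 2 values
r1 m[φ0→X11] = [0, 4]
r1 m[φ0→X8] = [0, 4]
r1 m[φ1→X8] = [1, 5]
r1 m[φ1→X7] = [1, 2]
r1 m[X11→φ0] = [0, 0]
r1 m[X8→φ0] = [0, 0]
r1 m[X8→φ1] = [0, 0]
r1 m[X7→φ1] = [0, 0]
r2 m[φ0→X11] = [0, 4]
r2 m[φ0→X8] = [0, 4]
r2 m[φ1→X8] = [1, 5]
r2 m[φ1→X7] = [1, 2]
r2 m[X11→φ0] = [0, 0]
r2 m[X8→φ0] = [1, 5]
r2 m[X8→φ1] = [0, 4]
r2 m[X7→φ1] = [0, 0]
r3 m[φ0→X11] = [1, 5]
r3 m[φ0→X8] = [0, 4]
r3 m[φ1→X8] = [1, 5]
r3 m[φ1→X7] = [1, 2]
r3 m[X11→φ0] = [0, 0]
r3 m[X8→φ0] = [1, 5]
r3 m[X8→φ1] = [0, 4]
r3 m[X7→φ1] = [0, 0]
r4 m[φ0→X11] = [1, 5]
r4 m[φ0→X8] = [0, 4]
r4 m[φ1→X8] = [1, 5]
r4 m[φ1→X7] = [1, 2]
r4 m[X11→φ0] = [0, 0]
r4 m[X8→φ0] = [1, 5]
r4 m[X8→φ1] = [0, 4]
r4 m[X7→φ1] = [0, 0]
fixed point reached at round 4
b[X8] = ⊗ incoming = [1, 9]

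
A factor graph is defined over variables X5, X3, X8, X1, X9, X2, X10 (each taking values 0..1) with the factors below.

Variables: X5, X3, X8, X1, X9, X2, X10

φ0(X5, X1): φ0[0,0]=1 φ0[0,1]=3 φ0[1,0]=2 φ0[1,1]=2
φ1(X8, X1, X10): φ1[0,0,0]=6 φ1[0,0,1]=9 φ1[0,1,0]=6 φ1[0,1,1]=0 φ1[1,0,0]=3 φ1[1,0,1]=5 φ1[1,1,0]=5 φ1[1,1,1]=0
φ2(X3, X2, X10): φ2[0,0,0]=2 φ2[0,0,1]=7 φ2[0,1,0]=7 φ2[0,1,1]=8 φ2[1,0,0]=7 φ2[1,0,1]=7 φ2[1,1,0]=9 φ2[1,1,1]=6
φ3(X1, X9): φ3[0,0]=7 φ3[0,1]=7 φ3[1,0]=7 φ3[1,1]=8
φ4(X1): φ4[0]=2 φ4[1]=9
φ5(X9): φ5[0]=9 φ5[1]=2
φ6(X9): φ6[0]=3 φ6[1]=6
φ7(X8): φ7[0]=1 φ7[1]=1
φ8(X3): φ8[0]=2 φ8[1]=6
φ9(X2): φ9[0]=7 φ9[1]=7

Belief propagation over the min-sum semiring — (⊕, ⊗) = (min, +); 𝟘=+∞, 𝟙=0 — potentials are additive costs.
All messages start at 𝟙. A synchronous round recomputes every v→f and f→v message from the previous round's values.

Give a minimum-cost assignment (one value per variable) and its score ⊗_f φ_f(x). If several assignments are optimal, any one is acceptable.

assignment: (X5=0, X3=0, X8=1, X1=0, X9=1, X2=0, X10=0); score = 33

init: all messages = 𝟙 over 2 values
r1 m[φ0→X5] = [1, 2]
r1 m[φ0→X1] = [1, 2]
r1 m[φ1→X8] = [0, 0]
r1 m[φ1→X1] = [3, 0]
r1 m[φ1→X10] = [3, 0]
r1 m[φ2→X3] = [2, 6]
r1 m[φ2→X2] = [2, 6]
r1 m[φ2→X10] = [2, 6]
r1 m[φ3→X1] = [7, 7]
r1 m[φ3→X9] = [7, 7]
r1 m[φ4→X1] = [2, 9]
r1 m[φ5→X9] = [9, 2]
r1 m[φ6→X9] = [3, 6]
r1 m[φ7→X8] = [1, 1]
r1 m[φ8→X3] = [2, 6]
r1 m[φ9→X2] = [7, 7]
r1 m[X5→φ0] = [0, 0]
r1 m[X3→φ2] = [0, 0]
r1 m[X3→φ8] = [0, 0]
r1 m[X8→φ1] = [0, 0]
r1 m[X8→φ7] = [0, 0]
r1 m[X1→φ0] = [0, 0]
r1 m[X1→φ1] = [0, 0]
r1 m[X1→φ3] = [0, 0]
r1 m[X1→φ4] = [0, 0]
r1 m[X9→φ3] = [0, 0]
r1 m[X9→φ5] = [0, 0]
r1 m[X9→φ6] = [0, 0]
r1 m[X2→φ2] = [0, 0]
r1 m[X2→φ9] = [0, 0]
r1 m[X10→φ1] = [0, 0]
r1 m[X10→φ2] = [0, 0]
r2 m[φ0→X5] = [1, 2]
r2 m[φ0→X1] = [1, 2]
r2 m[φ1→X8] = [0, 0]
r2 m[φ1→X1] = [3, 0]
r2 m[φ1→X10] = [3, 0]
r2 m[φ2→X3] = [2, 6]
r2 m[φ2→X2] = [2, 6]
r2 m[φ2→X10] = [2, 6]
r2 m[φ3→X1] = [7, 7]
r2 m[φ3→X9] = [7, 7]
r2 m[φ4→X1] = [2, 9]
r2 m[φ5→X9] = [9, 2]
r2 m[φ6→X9] = [3, 6]
r2 m[φ7→X8] = [1, 1]
r2 m[φ8→X3] = [2, 6]
r2 m[φ9→X2] = [7, 7]
r2 m[X5→φ0] = [0, 0]
r2 m[X3→φ2] = [2, 6]
r2 m[X3→φ8] = [2, 6]
r2 m[X8→φ1] = [1, 1]
r2 m[X8→φ7] = [0, 0]
r2 m[X1→φ0] = [12, 16]
r2 m[X1→φ1] = [10, 18]
r2 m[X1→φ3] = [6, 11]
r2 m[X1→φ4] = [11, 9]
r2 m[X9→φ3] = [12, 8]
r2 m[X9→φ5] = [10, 13]
r2 m[X9→φ6] = [16, 9]
r2 m[X2→φ2] = [7, 7]
r2 m[X2→φ9] = [2, 6]
r2 m[X10→φ1] = [2, 6]
r2 m[X10→φ2] = [3, 0]
r3 m[φ0→X5] = [13, 14]
r3 m[φ0→X1] = [1, 2]
r3 m[φ1→X8] = [18, 15]
r3 m[φ1→X1] = [6, 7]
r3 m[φ1→X10] = [14, 16]
r3 m[φ2→X3] = [12, 13]
r3 m[φ2→X2] = [7, 10]
r3 m[φ2→X10] = [11, 16]
r3 m[φ3→X1] = [15, 16]
r3 m[φ3→X9] = [13, 13]
r3 m[φ4→X1] = [2, 9]
r3 m[φ5→X9] = [9, 2]
r3 m[φ6→X9] = [3, 6]
r3 m[φ7→X8] = [1, 1]
r3 m[φ8→X3] = [2, 6]
r3 m[φ9→X2] = [7, 7]
r3 m[X5→φ0] = [0, 0]
r3 m[X3→φ2] = [2, 6]
r3 m[X3→φ8] = [2, 6]
r3 m[X8→φ1] = [1, 1]
r3 m[X8→φ7] = [0, 0]
r3 m[X1→φ0] = [12, 16]
r3 m[X1→φ1] = [10, 18]
r3 m[X1→φ3] = [6, 11]
r3 m[X1→φ4] = [11, 9]
r3 m[X9→φ3] = [12, 8]
r3 m[X9→φ5] = [10, 13]
r3 m[X9→φ6] = [16, 9]
r3 m[X2→φ2] = [7, 7]
r3 m[X2→φ9] = [2, 6]
r3 m[X10→φ1] = [2, 6]
r3 m[X10→φ2] = [3, 0]
r4 m[φ0→X5] = [13, 14]
r4 m[φ0→X1] = [1, 2]
r4 m[φ1→X8] = [18, 15]
r4 m[φ1→X1] = [6, 7]
r4 m[φ1→X10] = [14, 16]
r4 m[φ2→X3] = [12, 13]
r4 m[φ2→X2] = [7, 10]
r4 m[φ2→X10] = [11, 16]
r4 m[φ3→X1] = [15, 16]
r4 m[φ3→X9] = [13, 13]
r4 m[φ4→X1] = [2, 9]
r4 m[φ5→X9] = [9, 2]
r4 m[φ6→X9] = [3, 6]
r4 m[φ7→X8] = [1, 1]
r4 m[φ8→X3] = [2, 6]
r4 m[φ9→X2] = [7, 7]
r4 m[X5→φ0] = [0, 0]
r4 m[X3→φ2] = [2, 6]
r4 m[X3→φ8] = [12, 13]
r4 m[X8→φ1] = [1, 1]
r4 m[X8→φ7] = [18, 15]
r4 m[X1→φ0] = [23, 32]
r4 m[X1→φ1] = [18, 27]
r4 m[X1→φ3] = [9, 18]
r4 m[X1→φ4] = [22, 25]
r4 m[X9→φ3] = [12, 8]
r4 m[X9→φ5] = [16, 19]
r4 m[X9→φ6] = [22, 15]
r4 m[X2→φ2] = [7, 7]
r4 m[X2→φ9] = [7, 10]
r4 m[X10→φ1] = [11, 16]
r4 m[X10→φ2] = [14, 16]
r5 m[φ0→X5] = [24, 25]
r5 m[φ0→X1] = [1, 2]
r5 m[φ1→X8] = [35, 32]
r5 m[φ1→X1] = [15, 17]
r5 m[φ1→X10] = [22, 24]
r5 m[φ2→X3] = [23, 28]
r5 m[φ2→X2] = [18, 23]
r5 m[φ2→X10] = [11, 16]
r5 m[φ3→X1] = [15, 16]
r5 m[φ3→X9] = [16, 16]
r5 m[φ4→X1] = [2, 9]
r5 m[φ5→X9] = [9, 2]
r5 m[φ6→X9] = [3, 6]
r5 m[φ7→X8] = [1, 1]
r5 m[φ8→X3] = [2, 6]
r5 m[φ9→X2] = [7, 7]
r5 m[X5→φ0] = [0, 0]
r5 m[X3→φ2] = [2, 6]
r5 m[X3→φ8] = [12, 13]
r5 m[X8→φ1] = [1, 1]
r5 m[X8→φ7] = [18, 15]
r5 m[X1→φ0] = [23, 32]
r5 m[X1→φ1] = [18, 27]
r5 m[X1→φ3] = [9, 18]
r5 m[X1→φ4] = [22, 25]
r5 m[X9→φ3] = [12, 8]
r5 m[X9→φ5] = [16, 19]
r5 m[X9→φ6] = [22, 15]
r5 m[X2→φ2] = [7, 7]
r5 m[X2→φ9] = [7, 10]
r5 m[X10→φ1] = [11, 16]
r5 m[X10→φ2] = [14, 16]
r6 m[φ0→X5] = [24, 25]
r6 m[φ0→X1] = [1, 2]
r6 m[φ1→X8] = [35, 32]
r6 m[φ1→X1] = [15, 17]
r6 m[φ1→X10] = [22, 24]
r6 m[φ2→X3] = [23, 28]
r6 m[φ2→X2] = [18, 23]
r6 m[φ2→X10] = [11, 16]
r6 m[φ3→X1] = [15, 16]
r6 m[φ3→X9] = [16, 16]
r6 m[φ4→X1] = [2, 9]
r6 m[φ5→X9] = [9, 2]
r6 m[φ6→X9] = [3, 6]
r6 m[φ7→X8] = [1, 1]
r6 m[φ8→X3] = [2, 6]
r6 m[φ9→X2] = [7, 7]
r6 m[X5→φ0] = [0, 0]
r6 m[X3→φ2] = [2, 6]
r6 m[X3→φ8] = [23, 28]
r6 m[X8→φ1] = [1, 1]
r6 m[X8→φ7] = [35, 32]
r6 m[X1→φ0] = [32, 42]
r6 m[X1→φ1] = [18, 27]
r6 m[X1→φ3] = [18, 28]
r6 m[X1→φ4] = [31, 35]
r6 m[X9→φ3] = [12, 8]
r6 m[X9→φ5] = [19, 22]
r6 m[X9→φ6] = [25, 18]
r6 m[X2→φ2] = [7, 7]
r6 m[X2→φ9] = [18, 23]
r6 m[X10→φ1] = [11, 16]
r6 m[X10→φ2] = [22, 24]
r7 m[φ0→X5] = [33, 34]
r7 m[φ0→X1] = [1, 2]
r7 m[φ1→X8] = [35, 32]
r7 m[φ1→X1] = [15, 17]
r7 m[φ1→X10] = [22, 24]
r7 m[φ2→X3] = [31, 36]
r7 m[φ2→X2] = [26, 31]
r7 m[φ2→X10] = [11, 16]
r7 m[φ3→X1] = [15, 16]
r7 m[φ3→X9] = [25, 25]
r7 m[φ4→X1] = [2, 9]
r7 m[φ5→X9] = [9, 2]
r7 m[φ6→X9] = [3, 6]
r7 m[φ7→X8] = [1, 1]
r7 m[φ8→X3] = [2, 6]
r7 m[φ9→X2] = [7, 7]
r7 m[X5→φ0] = [0, 0]
r7 m[X3→φ2] = [2, 6]
r7 m[X3→φ8] = [23, 28]
r7 m[X8→φ1] = [1, 1]
r7 m[X8→φ7] = [35, 32]
r7 m[X1→φ0] = [32, 42]
r7 m[X1→φ1] = [18, 27]
r7 m[X1→φ3] = [18, 28]
r7 m[X1→φ4] = [31, 35]
r7 m[X9→φ3] = [12, 8]
r7 m[X9→φ5] = [19, 22]
r7 m[X9→φ6] = [25, 18]
r7 m[X2→φ2] = [7, 7]
r7 m[X2→φ9] = [18, 23]
r7 m[X10→φ1] = [11, 16]
r7 m[X10→φ2] = [22, 24]
r8 m[φ0→X5] = [33, 34]
r8 m[φ0→X1] = [1, 2]
r8 m[φ1→X8] = [35, 32]
r8 m[φ1→X1] = [15, 17]
r8 m[φ1→X10] = [22, 24]
r8 m[φ2→X3] = [31, 36]
r8 m[φ2→X2] = [26, 31]
r8 m[φ2→X10] = [11, 16]
r8 m[φ3→X1] = [15, 16]
r8 m[φ3→X9] = [25, 25]
r8 m[φ4→X1] = [2, 9]
r8 m[φ5→X9] = [9, 2]
r8 m[φ6→X9] = [3, 6]
r8 m[φ7→X8] = [1, 1]
r8 m[φ8→X3] = [2, 6]
r8 m[φ9→X2] = [7, 7]
r8 m[X5→φ0] = [0, 0]
r8 m[X3→φ2] = [2, 6]
r8 m[X3→φ8] = [31, 36]
r8 m[X8→φ1] = [1, 1]
r8 m[X8→φ7] = [35, 32]
r8 m[X1→φ0] = [32, 42]
r8 m[X1→φ1] = [18, 27]
r8 m[X1→φ3] = [18, 28]
r8 m[X1→φ4] = [31, 35]
r8 m[X9→φ3] = [12, 8]
r8 m[X9→φ5] = [28, 31]
r8 m[X9→φ6] = [34, 27]
r8 m[X2→φ2] = [7, 7]
r8 m[X2→φ9] = [26, 31]
r8 m[X10→φ1] = [11, 16]
r8 m[X10→φ2] = [22, 24]
r9 m[φ0→X5] = [33, 34]
r9 m[φ0→X1] = [1, 2]
r9 m[φ1→X8] = [35, 32]
r9 m[φ1→X1] = [15, 17]
r9 m[φ1→X10] = [22, 24]
r9 m[φ2→X3] = [31, 36]
r9 m[φ2→X2] = [26, 31]
r9 m[φ2→X10] = [11, 16]
r9 m[φ3→X1] = [15, 16]
r9 m[φ3→X9] = [25, 25]
r9 m[φ4→X1] = [2, 9]
r9 m[φ5→X9] = [9, 2]
r9 m[φ6→X9] = [3, 6]
r9 m[φ7→X8] = [1, 1]
r9 m[φ8→X3] = [2, 6]
r9 m[φ9→X2] = [7, 7]
r9 m[X5→φ0] = [0, 0]
r9 m[X3→φ2] = [2, 6]
r9 m[X3→φ8] = [31, 36]
r9 m[X8→φ1] = [1, 1]
r9 m[X8→φ7] = [35, 32]
r9 m[X1→φ0] = [32, 42]
r9 m[X1→φ1] = [18, 27]
r9 m[X1→φ3] = [18, 28]
r9 m[X1→φ4] = [31, 35]
r9 m[X9→φ3] = [12, 8]
r9 m[X9→φ5] = [28, 31]
r9 m[X9→φ6] = [34, 27]
r9 m[X2→φ2] = [7, 7]
r9 m[X2→φ9] = [26, 31]
r9 m[X10→φ1] = [11, 16]
r9 m[X10→φ2] = [22, 24]
fixed point reached at round 9
traceback from X5: (X5=0, X3=0, X8=1, X1=0, X9=1, X2=0, X10=0), score=33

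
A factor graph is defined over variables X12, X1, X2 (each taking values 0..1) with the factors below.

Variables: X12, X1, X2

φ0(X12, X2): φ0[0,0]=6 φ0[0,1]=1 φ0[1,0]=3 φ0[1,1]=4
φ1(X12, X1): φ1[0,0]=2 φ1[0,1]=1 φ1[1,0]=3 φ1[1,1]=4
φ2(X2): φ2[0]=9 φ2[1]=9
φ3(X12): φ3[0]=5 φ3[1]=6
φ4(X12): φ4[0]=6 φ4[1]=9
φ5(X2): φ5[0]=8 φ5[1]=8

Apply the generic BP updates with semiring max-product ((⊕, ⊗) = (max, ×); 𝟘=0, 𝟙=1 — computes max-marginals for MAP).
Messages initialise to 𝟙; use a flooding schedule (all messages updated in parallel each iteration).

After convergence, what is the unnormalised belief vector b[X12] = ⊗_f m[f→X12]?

init: all messages = 𝟙 over 2 values
r1 m[φ0→X12] = [6, 4]
r1 m[φ0→X2] = [6, 4]
r1 m[φ1→X12] = [2, 4]
r1 m[φ1→X1] = [3, 4]
r1 m[φ2→X2] = [9, 9]
r1 m[φ3→X12] = [5, 6]
r1 m[φ4→X12] = [6, 9]
r1 m[φ5→X2] = [8, 8]
r1 m[X12→φ0] = [1, 1]
r1 m[X12→φ1] = [1, 1]
r1 m[X12→φ3] = [1, 1]
r1 m[X12→φ4] = [1, 1]
r1 m[X1→φ1] = [1, 1]
r1 m[X2→φ0] = [1, 1]
r1 m[X2→φ2] = [1, 1]
r1 m[X2→φ5] = [1, 1]
r2 m[φ0→X12] = [6, 4]
r2 m[φ0→X2] = [6, 4]
r2 m[φ1→X12] = [2, 4]
r2 m[φ1→X1] = [3, 4]
r2 m[φ2→X2] = [9, 9]
r2 m[φ3→X12] = [5, 6]
r2 m[φ4→X12] = [6, 9]
r2 m[φ5→X2] = [8, 8]
r2 m[X12→φ0] = [60, 216]
r2 m[X12→φ1] = [180, 216]
r2 m[X12→φ3] = [72, 144]
r2 m[X12→φ4] = [60, 96]
r2 m[X1→φ1] = [1, 1]
r2 m[X2→φ0] = [72, 72]
r2 m[X2→φ2] = [48, 32]
r2 m[X2→φ5] = [54, 36]
r3 m[φ0→X12] = [432, 288]
r3 m[φ0→X2] = [648, 864]
r3 m[φ1→X12] = [2, 4]
r3 m[φ1→X1] = [648, 864]
r3 m[φ2→X2] = [9, 9]
r3 m[φ3→X12] = [5, 6]
r3 m[φ4→X12] = [6, 9]
r3 m[φ5→X2] = [8, 8]
r3 m[X12→φ0] = [60, 216]
r3 m[X12→φ1] = [180, 216]
r3 m[X12→φ3] = [72, 144]
r3 m[X12→φ4] = [60, 96]
r3 m[X1→φ1] = [1, 1]
r3 m[X2→φ0] = [72, 72]
r3 m[X2→φ2] = [48, 32]
r3 m[X2→φ5] = [54, 36]
r4 m[φ0→X12] = [432, 288]
r4 m[φ0→X2] = [648, 864]
r4 m[φ1→X12] = [2, 4]
r4 m[φ1→X1] = [648, 864]
r4 m[φ2→X2] = [9, 9]
r4 m[φ3→X12] = [5, 6]
r4 m[φ4→X12] = [6, 9]
r4 m[φ5→X2] = [8, 8]
r4 m[X12→φ0] = [60, 216]
r4 m[X12→φ1] = [12960, 15552]
r4 m[X12→φ3] = [5184, 10368]
r4 m[X12→φ4] = [4320, 6912]
r4 m[X1→φ1] = [1, 1]
r4 m[X2→φ0] = [72, 72]
r4 m[X2→φ2] = [5184, 6912]
r4 m[X2→φ5] = [5832, 7776]
r5 m[φ0→X12] = [432, 288]
r5 m[φ0→X2] = [648, 864]
r5 m[φ1→X12] = [2, 4]
r5 m[φ1→X1] = [46656, 62208]
r5 m[φ2→X2] = [9, 9]
r5 m[φ3→X12] = [5, 6]
r5 m[φ4→X12] = [6, 9]
r5 m[φ5→X2] = [8, 8]
r5 m[X12→φ0] = [60, 216]
r5 m[X12→φ1] = [12960, 15552]
r5 m[X12→φ3] = [5184, 10368]
r5 m[X12→φ4] = [4320, 6912]
r5 m[X1→φ1] = [1, 1]
r5 m[X2→φ0] = [72, 72]
r5 m[X2→φ2] = [5184, 6912]
r5 m[X2→φ5] = [5832, 7776]
r6 m[φ0→X12] = [432, 288]
r6 m[φ0→X2] = [648, 864]
r6 m[φ1→X12] = [2, 4]
r6 m[φ1→X1] = [46656, 62208]
r6 m[φ2→X2] = [9, 9]
r6 m[φ3→X12] = [5, 6]
r6 m[φ4→X12] = [6, 9]
r6 m[φ5→X2] = [8, 8]
r6 m[X12→φ0] = [60, 216]
r6 m[X12→φ1] = [12960, 15552]
r6 m[X12→φ3] = [5184, 10368]
r6 m[X12→φ4] = [4320, 6912]
r6 m[X1→φ1] = [1, 1]
r6 m[X2→φ0] = [72, 72]
r6 m[X2→φ2] = [5184, 6912]
r6 m[X2→φ5] = [5832, 7776]
fixed point reached at round 6
b[X12] = ⊗ incoming = [25920, 62208]

b[X12] = [25920, 62208]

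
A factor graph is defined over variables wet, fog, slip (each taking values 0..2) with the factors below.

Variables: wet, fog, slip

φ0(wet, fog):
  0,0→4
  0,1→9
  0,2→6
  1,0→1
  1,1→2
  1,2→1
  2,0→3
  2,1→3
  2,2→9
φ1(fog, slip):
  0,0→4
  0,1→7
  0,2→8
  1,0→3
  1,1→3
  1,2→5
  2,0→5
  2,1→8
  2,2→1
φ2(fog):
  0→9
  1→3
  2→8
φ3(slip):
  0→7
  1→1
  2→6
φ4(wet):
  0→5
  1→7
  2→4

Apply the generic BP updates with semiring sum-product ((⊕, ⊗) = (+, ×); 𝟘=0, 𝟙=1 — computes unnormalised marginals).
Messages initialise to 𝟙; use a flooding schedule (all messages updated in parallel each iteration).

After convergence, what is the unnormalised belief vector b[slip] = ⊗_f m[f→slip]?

init: all messages = 𝟙 over 3 values
r1 m[φ0→wet] = [19, 4, 15]
r1 m[φ0→fog] = [8, 14, 16]
r1 m[φ1→fog] = [19, 11, 14]
r1 m[φ1→slip] = [12, 18, 14]
r1 m[φ2→fog] = [9, 3, 8]
r1 m[φ3→slip] = [7, 1, 6]
r1 m[φ4→wet] = [5, 7, 4]
r1 m[wet→φ0] = [1, 1, 1]
r1 m[wet→φ4] = [1, 1, 1]
r1 m[fog→φ0] = [1, 1, 1]
r1 m[fog→φ1] = [1, 1, 1]
r1 m[fog→φ2] = [1, 1, 1]
r1 m[slip→φ1] = [1, 1, 1]
r1 m[slip→φ3] = [1, 1, 1]
r2 m[φ0→wet] = [19, 4, 15]
r2 m[φ0→fog] = [8, 14, 16]
r2 m[φ1→fog] = [19, 11, 14]
r2 m[φ1→slip] = [12, 18, 14]
r2 m[φ2→fog] = [9, 3, 8]
r2 m[φ3→slip] = [7, 1, 6]
r2 m[φ4→wet] = [5, 7, 4]
r2 m[wet→φ0] = [5, 7, 4]
r2 m[wet→φ4] = [19, 4, 15]
r2 m[fog→φ0] = [171, 33, 112]
r2 m[fog→φ1] = [72, 42, 128]
r2 m[fog→φ2] = [152, 154, 224]
r2 m[slip→φ1] = [7, 1, 6]
r2 m[slip→φ3] = [12, 18, 14]
r3 m[φ0→wet] = [1653, 349, 1620]
r3 m[φ0→fog] = [39, 71, 73]
r3 m[φ1→fog] = [83, 54, 49]
r3 m[φ1→slip] = [1054, 1654, 914]
r3 m[φ2→fog] = [9, 3, 8]
r3 m[φ3→slip] = [7, 1, 6]
r3 m[φ4→wet] = [5, 7, 4]
r3 m[wet→φ0] = [5, 7, 4]
r3 m[wet→φ4] = [19, 4, 15]
r3 m[fog→φ0] = [171, 33, 112]
r3 m[fog→φ1] = [72, 42, 128]
r3 m[fog→φ2] = [152, 154, 224]
r3 m[slip→φ1] = [7, 1, 6]
r3 m[slip→φ3] = [12, 18, 14]
r4 m[φ0→wet] = [1653, 349, 1620]
r4 m[φ0→fog] = [39, 71, 73]
r4 m[φ1→fog] = [83, 54, 49]
r4 m[φ1→slip] = [1054, 1654, 914]
r4 m[φ2→fog] = [9, 3, 8]
r4 m[φ3→slip] = [7, 1, 6]
r4 m[φ4→wet] = [5, 7, 4]
r4 m[wet→φ0] = [5, 7, 4]
r4 m[wet→φ4] = [1653, 349, 1620]
r4 m[fog→φ0] = [747, 162, 392]
r4 m[fog→φ1] = [351, 213, 584]
r4 m[fog→φ2] = [3237, 3834, 3577]
r4 m[slip→φ1] = [7, 1, 6]
r4 m[slip→φ3] = [1054, 1654, 914]
r5 m[φ0→wet] = [6798, 1463, 6255]
r5 m[φ0→fog] = [39, 71, 73]
r5 m[φ1→fog] = [83, 54, 49]
r5 m[φ1→slip] = [4963, 7768, 4457]
r5 m[φ2→fog] = [9, 3, 8]
r5 m[φ3→slip] = [7, 1, 6]
r5 m[φ4→wet] = [5, 7, 4]
r5 m[wet→φ0] = [5, 7, 4]
r5 m[wet→φ4] = [1653, 349, 1620]
r5 m[fog→φ0] = [747, 162, 392]
r5 m[fog→φ1] = [351, 213, 584]
r5 m[fog→φ2] = [3237, 3834, 3577]
r5 m[slip→φ1] = [7, 1, 6]
r5 m[slip→φ3] = [1054, 1654, 914]
r6 m[φ0→wet] = [6798, 1463, 6255]
r6 m[φ0→fog] = [39, 71, 73]
r6 m[φ1→fog] = [83, 54, 49]
r6 m[φ1→slip] = [4963, 7768, 4457]
r6 m[φ2→fog] = [9, 3, 8]
r6 m[φ3→slip] = [7, 1, 6]
r6 m[φ4→wet] = [5, 7, 4]
r6 m[wet→φ0] = [5, 7, 4]
r6 m[wet→φ4] = [6798, 1463, 6255]
r6 m[fog→φ0] = [747, 162, 392]
r6 m[fog→φ1] = [351, 213, 584]
r6 m[fog→φ2] = [3237, 3834, 3577]
r6 m[slip→φ1] = [7, 1, 6]
r6 m[slip→φ3] = [4963, 7768, 4457]
r7 m[φ0→wet] = [6798, 1463, 6255]
r7 m[φ0→fog] = [39, 71, 73]
r7 m[φ1→fog] = [83, 54, 49]
r7 m[φ1→slip] = [4963, 7768, 4457]
r7 m[φ2→fog] = [9, 3, 8]
r7 m[φ3→slip] = [7, 1, 6]
r7 m[φ4→wet] = [5, 7, 4]
r7 m[wet→φ0] = [5, 7, 4]
r7 m[wet→φ4] = [6798, 1463, 6255]
r7 m[fog→φ0] = [747, 162, 392]
r7 m[fog→φ1] = [351, 213, 584]
r7 m[fog→φ2] = [3237, 3834, 3577]
r7 m[slip→φ1] = [7, 1, 6]
r7 m[slip→φ3] = [4963, 7768, 4457]
fixed point reached at round 7
b[slip] = ⊗ incoming = [34741, 7768, 26742]

b[slip] = [34741, 7768, 26742]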